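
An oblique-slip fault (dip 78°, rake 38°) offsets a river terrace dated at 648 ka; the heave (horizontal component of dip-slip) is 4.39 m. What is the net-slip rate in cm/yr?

0.00529 cm/yr

dip-slip = heave / cos(dip) = 4.39 / cos(78°) = 21.11 m
net slip = dip-slip / sin(rake) = 21.11 / sin(38°) = 34.30 m
rate = 34.30 m / 648 ka = 0.0000529 m/yr = 0.00529 cm/yr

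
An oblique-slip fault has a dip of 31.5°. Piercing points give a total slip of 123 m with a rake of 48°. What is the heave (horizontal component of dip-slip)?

77.9 m

dip-slip = net slip × sin(rake) = 123 m × sin(48°) = 91.41 m
heave = dip-slip × cos(dip) = 91.41 × cos(31.5°) = 77.9 m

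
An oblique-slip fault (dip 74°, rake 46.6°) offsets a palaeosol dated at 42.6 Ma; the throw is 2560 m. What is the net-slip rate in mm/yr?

0.0860 mm/yr

dip-slip = throw / sin(dip) = 2560 / sin(74°) = 2663 m
net slip = dip-slip / sin(rake) = 2663 / sin(46.6°) = 3665 m
rate = 3665 m / 42.6 Ma = 0.0000860 m/yr = 0.0860 mm/yr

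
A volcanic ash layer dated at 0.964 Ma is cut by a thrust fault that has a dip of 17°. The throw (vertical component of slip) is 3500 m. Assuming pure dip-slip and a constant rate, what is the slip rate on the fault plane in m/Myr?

dip-slip = throw / sin(dip) = 3500 m / sin(17°) = 11970 m
rate = 11970 m / 0.964 Ma = 0.0124 m/yr = 12400 m/Myr

12400 m/Myr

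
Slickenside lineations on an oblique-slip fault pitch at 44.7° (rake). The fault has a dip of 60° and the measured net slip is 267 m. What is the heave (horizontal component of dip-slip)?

dip-slip = net slip × sin(rake) = 267 m × sin(44.7°) = 187.8 m
heave = dip-slip × cos(dip) = 187.8 × cos(60°) = 93.9 m

93.9 m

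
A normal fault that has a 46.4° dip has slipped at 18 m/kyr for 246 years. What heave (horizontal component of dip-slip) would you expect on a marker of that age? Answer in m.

dip-slip = rate × time = 18 m/kyr × 246 years = 4.428 m
heave = dip-slip × cos(dip) = 4.428 × cos(46.4°) = 3.05 m

3.05 m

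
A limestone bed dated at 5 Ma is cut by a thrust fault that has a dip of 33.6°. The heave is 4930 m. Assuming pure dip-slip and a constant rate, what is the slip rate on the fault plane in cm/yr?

0.118 cm/yr

dip-slip = heave / cos(dip) = 4930 m / cos(33.6°) = 5919 m
rate = 5919 m / 5 Ma = 0.00118 m/yr = 0.118 cm/yr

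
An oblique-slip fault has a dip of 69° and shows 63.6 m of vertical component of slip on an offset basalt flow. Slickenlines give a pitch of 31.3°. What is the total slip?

131 m

dip-slip = throw / sin(dip) = 63.6 / sin(69°) = 68.12 m
net slip = dip-slip / sin(rake) = 68.12 / sin(31.3°) = 131 m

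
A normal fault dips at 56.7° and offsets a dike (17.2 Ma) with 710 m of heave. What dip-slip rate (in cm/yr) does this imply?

dip-slip = heave / cos(dip) = 710 m / cos(56.7°) = 1293 m
rate = 1293 m / 17.2 Ma = 0.0000752 m/yr = 0.00752 cm/yr

0.00752 cm/yr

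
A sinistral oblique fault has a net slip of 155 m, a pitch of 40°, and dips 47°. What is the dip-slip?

dip-slip = net slip × sin(rake) = 155 m × sin(40°) = 99.6 m

99.6 m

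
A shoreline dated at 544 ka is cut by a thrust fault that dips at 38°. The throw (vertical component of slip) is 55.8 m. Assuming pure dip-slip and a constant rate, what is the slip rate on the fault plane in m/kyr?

dip-slip = throw / sin(dip) = 55.8 m / sin(38°) = 90.63 m
rate = 90.63 m / 544 ka = 0.000167 m/yr = 0.167 m/kyr

0.167 m/kyr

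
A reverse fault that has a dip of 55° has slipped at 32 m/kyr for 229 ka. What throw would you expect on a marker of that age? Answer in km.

6 km

dip-slip = rate × time = 32 m/kyr × 229 ka = 7328 m
throw = dip-slip × sin(dip) = 7328 × sin(55°) = 6000 m = 6 km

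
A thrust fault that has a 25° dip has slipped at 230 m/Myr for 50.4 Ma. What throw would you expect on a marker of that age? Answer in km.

4.90 km

dip-slip = rate × time = 230 m/Myr × 50.4 Ma = 11590 m
throw = dip-slip × sin(dip) = 11590 × sin(25°) = 4900 m = 4.90 km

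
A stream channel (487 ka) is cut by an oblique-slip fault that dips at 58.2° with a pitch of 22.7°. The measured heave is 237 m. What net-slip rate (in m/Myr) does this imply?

dip-slip = heave / cos(dip) = 237 / cos(58.2°) = 449.8 m
net slip = dip-slip / sin(rake) = 449.8 / sin(22.7°) = 1165 m
rate = 1165 m / 487 ka = 0.00239 m/yr = 2390 m/Myr

2390 m/Myr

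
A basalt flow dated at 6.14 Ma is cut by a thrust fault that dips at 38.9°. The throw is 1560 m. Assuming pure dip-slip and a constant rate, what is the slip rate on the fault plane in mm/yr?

dip-slip = throw / sin(dip) = 1560 m / sin(38.9°) = 2484 m
rate = 2484 m / 6.14 Ma = 0.000405 m/yr = 0.405 mm/yr

0.405 mm/yr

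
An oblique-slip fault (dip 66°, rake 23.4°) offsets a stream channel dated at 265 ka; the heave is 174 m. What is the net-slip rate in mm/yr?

dip-slip = heave / cos(dip) = 174 / cos(66°) = 427.8 m
net slip = dip-slip / sin(rake) = 427.8 / sin(23.4°) = 1077 m
rate = 1077 m / 265 ka = 0.00406 m/yr = 4.06 mm/yr

4.06 mm/yr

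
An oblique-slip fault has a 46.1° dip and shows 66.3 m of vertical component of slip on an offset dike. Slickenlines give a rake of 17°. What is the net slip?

315 m

dip-slip = throw / sin(dip) = 66.3 / sin(46.1°) = 92.01 m
net slip = dip-slip / sin(rake) = 92.01 / sin(17°) = 315 m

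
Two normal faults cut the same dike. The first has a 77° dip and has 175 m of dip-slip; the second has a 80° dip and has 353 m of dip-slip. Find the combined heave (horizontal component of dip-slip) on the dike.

101 m

heave_A = 175 × cos(77°) = 39.37 m
heave_B = 353 × cos(80°) = 61.30 m
total = 39.37 + 61.30 = 101 m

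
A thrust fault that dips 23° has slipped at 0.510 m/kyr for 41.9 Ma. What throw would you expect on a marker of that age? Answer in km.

8.35 km

dip-slip = rate × time = 0.510 m/kyr × 41.9 Ma = 21370 m
throw = dip-slip × sin(dip) = 21370 × sin(23°) = 8350 m = 8.35 km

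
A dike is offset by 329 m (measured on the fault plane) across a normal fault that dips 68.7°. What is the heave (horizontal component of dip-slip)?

heave = dip-slip × cos(dip) = 329 m × cos(68.7°) = 120 m

120 m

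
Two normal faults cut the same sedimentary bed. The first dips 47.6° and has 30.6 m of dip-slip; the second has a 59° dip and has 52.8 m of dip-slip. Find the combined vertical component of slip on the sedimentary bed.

67.9 m

throw_A = 30.6 × sin(47.6°) = 22.60 m
throw_B = 52.8 × sin(59°) = 45.26 m
total = 22.60 + 45.26 = 67.9 m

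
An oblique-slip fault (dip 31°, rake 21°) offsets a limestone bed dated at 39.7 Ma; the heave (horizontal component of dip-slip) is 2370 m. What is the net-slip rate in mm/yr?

0.194 mm/yr

dip-slip = heave / cos(dip) = 2370 / cos(31°) = 2765 m
net slip = dip-slip / sin(rake) = 2765 / sin(21°) = 7715 m
rate = 7715 m / 39.7 Ma = 0.000194 m/yr = 0.194 mm/yr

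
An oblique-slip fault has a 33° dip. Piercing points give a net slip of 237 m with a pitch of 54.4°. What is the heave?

162 m

dip-slip = net slip × sin(rake) = 237 m × sin(54.4°) = 192.7 m
heave = dip-slip × cos(dip) = 192.7 × cos(33°) = 162 m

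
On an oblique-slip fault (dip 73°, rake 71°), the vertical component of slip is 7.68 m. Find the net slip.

8.49 m

dip-slip = throw / sin(dip) = 7.68 / sin(73°) = 8.031 m
net slip = dip-slip / sin(rake) = 8.031 / sin(71°) = 8.49 m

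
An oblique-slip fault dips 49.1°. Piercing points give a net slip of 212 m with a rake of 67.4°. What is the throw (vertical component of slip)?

148 m

dip-slip = net slip × sin(rake) = 212 m × sin(67.4°) = 195.7 m
throw = dip-slip × sin(dip) = 195.7 × sin(49.1°) = 148 m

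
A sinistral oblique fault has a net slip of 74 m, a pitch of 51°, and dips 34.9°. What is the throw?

dip-slip = net slip × sin(rake) = 74 m × sin(51°) = 57.51 m
throw = dip-slip × sin(dip) = 57.51 × sin(34.9°) = 32.9 m

32.9 m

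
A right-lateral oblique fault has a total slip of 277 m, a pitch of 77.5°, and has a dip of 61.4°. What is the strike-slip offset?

strike-slip = net slip × cos(rake) = 277 m × cos(77.5°) = 60 m

60 m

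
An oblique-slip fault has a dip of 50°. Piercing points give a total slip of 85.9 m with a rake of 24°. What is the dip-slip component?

dip-slip = net slip × sin(rake) = 85.9 m × sin(24°) = 34.9 m

34.9 m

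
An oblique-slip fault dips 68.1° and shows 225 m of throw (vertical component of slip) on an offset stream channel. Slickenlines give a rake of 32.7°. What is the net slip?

dip-slip = throw / sin(dip) = 225 / sin(68.1°) = 242.5 m
net slip = dip-slip / sin(rake) = 242.5 / sin(32.7°) = 449 m

449 m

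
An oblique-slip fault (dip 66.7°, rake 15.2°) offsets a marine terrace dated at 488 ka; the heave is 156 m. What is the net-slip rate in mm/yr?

3.08 mm/yr

dip-slip = heave / cos(dip) = 156 / cos(66.7°) = 394.4 m
net slip = dip-slip / sin(rake) = 394.4 / sin(15.2°) = 1504 m
rate = 1504 m / 488 ka = 0.00308 m/yr = 3.08 mm/yr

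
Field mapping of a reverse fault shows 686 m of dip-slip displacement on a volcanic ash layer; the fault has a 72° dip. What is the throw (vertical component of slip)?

throw = dip-slip × sin(dip) = 686 m × sin(72°) = 652 m

652 m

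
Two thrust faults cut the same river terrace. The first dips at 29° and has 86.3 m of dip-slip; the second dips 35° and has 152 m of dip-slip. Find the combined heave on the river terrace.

200 m

heave_A = 86.3 × cos(29°) = 75.48 m
heave_B = 152 × cos(35°) = 124.5 m
total = 75.48 + 124.5 = 200 m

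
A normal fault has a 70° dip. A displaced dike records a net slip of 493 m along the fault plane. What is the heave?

169 m

heave = dip-slip × cos(dip) = 493 m × cos(70°) = 169 m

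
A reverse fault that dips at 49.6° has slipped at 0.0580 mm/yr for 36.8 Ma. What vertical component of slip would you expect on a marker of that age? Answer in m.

1630 m

dip-slip = rate × time = 0.0580 mm/yr × 36.8 Ma = 2134 m
throw = dip-slip × sin(dip) = 2134 × sin(49.6°) = 1630 m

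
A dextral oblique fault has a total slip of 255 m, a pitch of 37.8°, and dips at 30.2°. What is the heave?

dip-slip = net slip × sin(rake) = 255 m × sin(37.8°) = 156.3 m
heave = dip-slip × cos(dip) = 156.3 × cos(30.2°) = 135 m

135 m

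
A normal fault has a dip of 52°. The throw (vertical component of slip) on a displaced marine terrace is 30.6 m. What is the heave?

heave = throw / tan(dip) = 30.6 / tan(52°) = 23.9 m

23.9 m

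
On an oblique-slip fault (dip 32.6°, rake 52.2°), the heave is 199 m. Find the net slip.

dip-slip = heave / cos(dip) = 199 / cos(32.6°) = 236.2 m
net slip = dip-slip / sin(rake) = 236.2 / sin(52.2°) = 299 m

299 m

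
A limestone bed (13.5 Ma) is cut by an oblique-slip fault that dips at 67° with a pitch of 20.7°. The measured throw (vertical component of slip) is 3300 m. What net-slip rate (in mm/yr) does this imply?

0.751 mm/yr

dip-slip = throw / sin(dip) = 3300 / sin(67°) = 3585 m
net slip = dip-slip / sin(rake) = 3585 / sin(20.7°) = 10140 m
rate = 10140 m / 13.5 Ma = 0.000751 m/yr = 0.751 mm/yr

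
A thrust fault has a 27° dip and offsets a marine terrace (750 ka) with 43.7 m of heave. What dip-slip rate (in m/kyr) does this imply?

dip-slip = heave / cos(dip) = 43.7 m / cos(27°) = 49.05 m
rate = 49.05 m / 750 ka = 0.0000654 m/yr = 0.0654 m/kyr

0.0654 m/kyr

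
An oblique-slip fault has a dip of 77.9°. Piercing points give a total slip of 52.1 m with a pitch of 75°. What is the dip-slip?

50.3 m

dip-slip = net slip × sin(rake) = 52.1 m × sin(75°) = 50.3 m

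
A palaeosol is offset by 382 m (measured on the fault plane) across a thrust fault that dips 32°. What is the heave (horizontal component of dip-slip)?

heave = dip-slip × cos(dip) = 382 m × cos(32°) = 324 m

324 m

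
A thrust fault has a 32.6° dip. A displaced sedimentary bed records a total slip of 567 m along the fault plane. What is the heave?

heave = dip-slip × cos(dip) = 567 m × cos(32.6°) = 478 m

478 m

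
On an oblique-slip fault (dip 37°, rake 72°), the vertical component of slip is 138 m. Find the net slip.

dip-slip = throw / sin(dip) = 138 / sin(37°) = 229.3 m
net slip = dip-slip / sin(rake) = 229.3 / sin(72°) = 241 m

241 m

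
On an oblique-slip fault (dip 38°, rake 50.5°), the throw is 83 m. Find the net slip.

dip-slip = throw / sin(dip) = 83 / sin(38°) = 134.8 m
net slip = dip-slip / sin(rake) = 134.8 / sin(50.5°) = 175 m

175 m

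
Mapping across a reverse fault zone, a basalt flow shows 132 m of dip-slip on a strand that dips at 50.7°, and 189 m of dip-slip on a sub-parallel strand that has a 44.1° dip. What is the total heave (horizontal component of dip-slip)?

heave_A = 132 × cos(50.7°) = 83.61 m
heave_B = 189 × cos(44.1°) = 135.7 m
total = 83.61 + 135.7 = 219 m

219 m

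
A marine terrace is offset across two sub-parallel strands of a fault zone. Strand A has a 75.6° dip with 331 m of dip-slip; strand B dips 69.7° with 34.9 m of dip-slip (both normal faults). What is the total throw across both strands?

throw_A = 331 × sin(75.6°) = 320.6 m
throw_B = 34.9 × sin(69.7°) = 32.73 m
total = 320.6 + 32.73 = 353 m

353 m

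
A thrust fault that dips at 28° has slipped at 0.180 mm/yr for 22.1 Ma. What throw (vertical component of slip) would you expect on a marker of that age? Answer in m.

dip-slip = rate × time = 0.180 mm/yr × 22.1 Ma = 3978 m
throw = dip-slip × sin(dip) = 3978 × sin(28°) = 1870 m

1870 m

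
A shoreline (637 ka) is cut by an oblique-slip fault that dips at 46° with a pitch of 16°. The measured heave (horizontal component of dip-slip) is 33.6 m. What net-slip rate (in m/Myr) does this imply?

275 m/Myr

dip-slip = heave / cos(dip) = 33.6 / cos(46°) = 48.37 m
net slip = dip-slip / sin(rake) = 48.37 / sin(16°) = 175.5 m
rate = 175.5 m / 637 ka = 0.000275 m/yr = 275 m/Myr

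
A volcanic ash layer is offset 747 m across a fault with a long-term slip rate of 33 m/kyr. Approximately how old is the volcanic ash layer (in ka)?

22.6 ka

age = offset / rate = 747 m / (33 m/kyr) = 22600 yr = 22.6 ka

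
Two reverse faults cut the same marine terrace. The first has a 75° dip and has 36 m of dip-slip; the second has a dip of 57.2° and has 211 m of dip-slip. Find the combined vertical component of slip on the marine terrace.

throw_A = 36 × sin(75°) = 34.77 m
throw_B = 211 × sin(57.2°) = 177.4 m
total = 34.77 + 177.4 = 212 m

212 m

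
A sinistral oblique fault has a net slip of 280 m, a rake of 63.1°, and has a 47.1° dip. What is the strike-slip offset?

strike-slip = net slip × cos(rake) = 280 m × cos(63.1°) = 127 m

127 m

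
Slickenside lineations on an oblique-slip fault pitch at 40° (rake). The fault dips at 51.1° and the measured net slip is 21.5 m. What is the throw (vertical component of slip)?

dip-slip = net slip × sin(rake) = 21.5 m × sin(40°) = 13.82 m
throw = dip-slip × sin(dip) = 13.82 × sin(51.1°) = 10.8 m

10.8 m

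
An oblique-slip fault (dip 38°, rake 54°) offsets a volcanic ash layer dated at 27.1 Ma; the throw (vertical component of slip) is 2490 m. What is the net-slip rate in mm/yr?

0.184 mm/yr

dip-slip = throw / sin(dip) = 2490 / sin(38°) = 4044 m
net slip = dip-slip / sin(rake) = 4044 / sin(54°) = 4999 m
rate = 4999 m / 27.1 Ma = 0.000184 m/yr = 0.184 mm/yr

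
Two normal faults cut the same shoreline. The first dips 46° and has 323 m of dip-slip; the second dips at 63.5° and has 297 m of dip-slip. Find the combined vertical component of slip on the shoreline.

498 m

throw_A = 323 × sin(46°) = 232.3 m
throw_B = 297 × sin(63.5°) = 265.8 m
total = 232.3 + 265.8 = 498 m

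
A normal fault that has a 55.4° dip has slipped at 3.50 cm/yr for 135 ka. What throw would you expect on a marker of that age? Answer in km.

dip-slip = rate × time = 3.50 cm/yr × 135 ka = 4725 m
throw = dip-slip × sin(dip) = 4725 × sin(55.4°) = 3890 m = 3.89 km

3.89 km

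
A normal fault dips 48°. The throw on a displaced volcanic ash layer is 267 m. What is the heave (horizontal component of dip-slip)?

heave = throw / tan(dip) = 267 / tan(48°) = 240 m

240 m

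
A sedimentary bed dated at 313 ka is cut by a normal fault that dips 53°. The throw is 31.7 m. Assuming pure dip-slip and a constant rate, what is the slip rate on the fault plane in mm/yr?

dip-slip = throw / sin(dip) = 31.7 m / sin(53°) = 39.69 m
rate = 39.69 m / 313 ka = 0.000127 m/yr = 0.127 mm/yr

0.127 mm/yr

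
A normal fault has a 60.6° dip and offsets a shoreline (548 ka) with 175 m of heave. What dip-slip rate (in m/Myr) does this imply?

dip-slip = heave / cos(dip) = 175 m / cos(60.6°) = 356.5 m
rate = 356.5 m / 548 ka = 0.000651 m/yr = 651 m/Myr

651 m/Myr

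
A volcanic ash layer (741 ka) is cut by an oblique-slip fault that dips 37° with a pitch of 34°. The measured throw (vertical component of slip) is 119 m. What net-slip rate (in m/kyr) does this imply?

dip-slip = throw / sin(dip) = 119 / sin(37°) = 197.7 m
net slip = dip-slip / sin(rake) = 197.7 / sin(34°) = 353.6 m
rate = 353.6 m / 741 ka = 0.000477 m/yr = 0.477 m/kyr

0.477 m/kyr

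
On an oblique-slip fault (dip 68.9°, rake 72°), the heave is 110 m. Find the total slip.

321 m

dip-slip = heave / cos(dip) = 110 / cos(68.9°) = 305.6 m
net slip = dip-slip / sin(rake) = 305.6 / sin(72°) = 321 m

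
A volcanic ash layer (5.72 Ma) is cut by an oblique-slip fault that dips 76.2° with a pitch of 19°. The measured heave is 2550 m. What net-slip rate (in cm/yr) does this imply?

dip-slip = heave / cos(dip) = 2550 / cos(76.2°) = 10690 m
net slip = dip-slip / sin(rake) = 10690 / sin(19°) = 32840 m
rate = 32840 m / 5.72 Ma = 0.00574 m/yr = 0.574 cm/yr

0.574 cm/yr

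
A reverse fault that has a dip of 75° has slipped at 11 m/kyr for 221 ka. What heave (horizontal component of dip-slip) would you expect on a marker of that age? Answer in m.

dip-slip = rate × time = 11 m/kyr × 221 ka = 2431 m
heave = dip-slip × cos(dip) = 2431 × cos(75°) = 629 m

629 m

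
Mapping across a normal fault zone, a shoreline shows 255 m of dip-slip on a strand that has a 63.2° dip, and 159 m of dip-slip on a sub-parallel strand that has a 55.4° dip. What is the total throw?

358 m

throw_A = 255 × sin(63.2°) = 227.6 m
throw_B = 159 × sin(55.4°) = 130.9 m
total = 227.6 + 130.9 = 358 m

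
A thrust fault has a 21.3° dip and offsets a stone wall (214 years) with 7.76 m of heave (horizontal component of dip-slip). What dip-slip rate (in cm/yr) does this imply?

dip-slip = heave / cos(dip) = 7.76 m / cos(21.3°) = 8.329 m
rate = 8.329 m / 214 years = 0.0389 m/yr = 3.89 cm/yr

3.89 cm/yr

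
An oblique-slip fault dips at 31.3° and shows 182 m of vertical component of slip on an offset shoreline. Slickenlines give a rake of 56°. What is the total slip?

423 m

dip-slip = throw / sin(dip) = 182 / sin(31.3°) = 350.3 m
net slip = dip-slip / sin(rake) = 350.3 / sin(56°) = 423 m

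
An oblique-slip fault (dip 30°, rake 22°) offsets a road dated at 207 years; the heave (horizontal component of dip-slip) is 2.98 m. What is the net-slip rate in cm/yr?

4.44 cm/yr

dip-slip = heave / cos(dip) = 2.98 / cos(30°) = 3.441 m
net slip = dip-slip / sin(rake) = 3.441 / sin(22°) = 9.186 m
rate = 9.186 m / 207 years = 0.0444 m/yr = 4.44 cm/yr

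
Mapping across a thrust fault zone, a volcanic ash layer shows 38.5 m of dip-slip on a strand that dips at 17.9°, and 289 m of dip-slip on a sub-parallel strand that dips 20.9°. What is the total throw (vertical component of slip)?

115 m

throw_A = 38.5 × sin(17.9°) = 11.83 m
throw_B = 289 × sin(20.9°) = 103.1 m
total = 11.83 + 103.1 = 115 m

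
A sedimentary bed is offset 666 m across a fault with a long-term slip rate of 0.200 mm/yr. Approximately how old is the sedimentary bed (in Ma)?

3.33 Ma

age = offset / rate = 666 m / (0.200 mm/yr) = 3.33e+06 yr = 3.33 Ma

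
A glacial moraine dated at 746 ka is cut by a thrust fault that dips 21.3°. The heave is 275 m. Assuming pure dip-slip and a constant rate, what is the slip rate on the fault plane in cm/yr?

0.0396 cm/yr

dip-slip = heave / cos(dip) = 275 m / cos(21.3°) = 295.2 m
rate = 295.2 m / 746 ka = 0.000396 m/yr = 0.0396 cm/yr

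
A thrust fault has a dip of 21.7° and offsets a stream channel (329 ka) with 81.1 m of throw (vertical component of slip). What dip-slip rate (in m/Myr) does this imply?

667 m/Myr

dip-slip = throw / sin(dip) = 81.1 m / sin(21.7°) = 219.3 m
rate = 219.3 m / 329 ka = 0.000667 m/yr = 667 m/Myr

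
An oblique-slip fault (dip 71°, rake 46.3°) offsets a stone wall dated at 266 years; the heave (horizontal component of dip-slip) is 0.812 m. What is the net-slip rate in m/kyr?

dip-slip = heave / cos(dip) = 0.812 / cos(71°) = 2.494 m
net slip = dip-slip / sin(rake) = 2.494 / sin(46.3°) = 3.450 m
rate = 3.450 m / 266 years = 0.0130 m/yr = 13 m/kyr

13 m/kyr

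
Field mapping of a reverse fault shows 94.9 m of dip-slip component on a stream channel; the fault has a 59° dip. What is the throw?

throw = dip-slip × sin(dip) = 94.9 m × sin(59°) = 81.3 m

81.3 m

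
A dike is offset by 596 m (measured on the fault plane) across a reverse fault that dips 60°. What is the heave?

298 m

heave = dip-slip × cos(dip) = 596 m × cos(60°) = 298 m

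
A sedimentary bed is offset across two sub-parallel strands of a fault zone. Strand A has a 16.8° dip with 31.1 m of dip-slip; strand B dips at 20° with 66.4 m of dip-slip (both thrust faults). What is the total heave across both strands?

heave_A = 31.1 × cos(16.8°) = 29.77 m
heave_B = 66.4 × cos(20°) = 62.40 m
total = 29.77 + 62.40 = 92.2 m

92.2 m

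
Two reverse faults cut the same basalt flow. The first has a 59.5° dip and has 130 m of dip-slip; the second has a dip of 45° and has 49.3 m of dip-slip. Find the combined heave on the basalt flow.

101 m

heave_A = 130 × cos(59.5°) = 65.98 m
heave_B = 49.3 × cos(45°) = 34.86 m
total = 65.98 + 34.86 = 101 m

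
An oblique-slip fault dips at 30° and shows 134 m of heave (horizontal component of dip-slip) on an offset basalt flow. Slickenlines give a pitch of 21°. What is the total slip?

432 m

dip-slip = heave / cos(dip) = 134 / cos(30°) = 154.7 m
net slip = dip-slip / sin(rake) = 154.7 / sin(21°) = 432 m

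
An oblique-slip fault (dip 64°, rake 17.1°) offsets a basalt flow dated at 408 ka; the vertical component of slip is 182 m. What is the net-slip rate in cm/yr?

0.169 cm/yr

dip-slip = throw / sin(dip) = 182 / sin(64°) = 202.5 m
net slip = dip-slip / sin(rake) = 202.5 / sin(17.1°) = 688.7 m
rate = 688.7 m / 408 ka = 0.00169 m/yr = 0.169 cm/yr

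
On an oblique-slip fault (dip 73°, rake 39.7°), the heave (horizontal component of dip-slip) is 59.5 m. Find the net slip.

dip-slip = heave / cos(dip) = 59.5 / cos(73°) = 203.5 m
net slip = dip-slip / sin(rake) = 203.5 / sin(39.7°) = 319 m

319 m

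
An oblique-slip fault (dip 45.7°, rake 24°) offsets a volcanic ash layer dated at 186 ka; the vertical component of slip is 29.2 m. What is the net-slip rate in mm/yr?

dip-slip = throw / sin(dip) = 29.2 / sin(45.7°) = 40.80 m
net slip = dip-slip / sin(rake) = 40.80 / sin(24°) = 100.3 m
rate = 100.3 m / 186 ka = 0.000539 m/yr = 0.539 mm/yr

0.539 mm/yr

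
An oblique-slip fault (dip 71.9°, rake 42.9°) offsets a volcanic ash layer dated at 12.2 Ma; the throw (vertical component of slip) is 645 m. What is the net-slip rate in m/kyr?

0.0817 m/kyr

dip-slip = throw / sin(dip) = 645 / sin(71.9°) = 678.6 m
net slip = dip-slip / sin(rake) = 678.6 / sin(42.9°) = 996.9 m
rate = 996.9 m / 12.2 Ma = 0.0000817 m/yr = 0.0817 m/kyr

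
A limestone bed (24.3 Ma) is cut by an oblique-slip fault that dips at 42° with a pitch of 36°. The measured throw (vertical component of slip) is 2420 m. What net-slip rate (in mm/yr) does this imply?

dip-slip = throw / sin(dip) = 2420 / sin(42°) = 3617 m
net slip = dip-slip / sin(rake) = 3617 / sin(36°) = 6153 m
rate = 6153 m / 24.3 Ma = 0.000253 m/yr = 0.253 mm/yr

0.253 mm/yr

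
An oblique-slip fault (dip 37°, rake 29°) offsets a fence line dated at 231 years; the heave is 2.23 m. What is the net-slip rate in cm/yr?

2.49 cm/yr

dip-slip = heave / cos(dip) = 2.23 / cos(37°) = 2.792 m
net slip = dip-slip / sin(rake) = 2.792 / sin(29°) = 5.760 m
rate = 5.760 m / 231 years = 0.0249 m/yr = 2.49 cm/yr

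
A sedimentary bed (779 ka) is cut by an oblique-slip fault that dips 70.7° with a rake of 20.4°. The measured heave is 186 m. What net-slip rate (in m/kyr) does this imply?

2.07 m/kyr

dip-slip = heave / cos(dip) = 186 / cos(70.7°) = 562.8 m
net slip = dip-slip / sin(rake) = 562.8 / sin(20.4°) = 1614 m
rate = 1614 m / 779 ka = 0.00207 m/yr = 2.07 m/kyr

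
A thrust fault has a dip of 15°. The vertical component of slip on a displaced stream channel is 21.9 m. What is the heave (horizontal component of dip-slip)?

heave = throw / tan(dip) = 21.9 / tan(15°) = 81.7 m

81.7 m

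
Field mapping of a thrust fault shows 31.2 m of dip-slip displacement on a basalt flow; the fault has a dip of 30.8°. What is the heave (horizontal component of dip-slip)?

heave = dip-slip × cos(dip) = 31.2 m × cos(30.8°) = 26.8 m

26.8 m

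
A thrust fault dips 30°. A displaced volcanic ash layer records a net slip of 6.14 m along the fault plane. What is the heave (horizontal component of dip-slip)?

5.32 m

heave = dip-slip × cos(dip) = 6.14 m × cos(30°) = 5.32 m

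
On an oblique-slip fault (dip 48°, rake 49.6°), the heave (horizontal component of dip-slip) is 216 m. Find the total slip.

424 m

dip-slip = heave / cos(dip) = 216 / cos(48°) = 322.8 m
net slip = dip-slip / sin(rake) = 322.8 / sin(49.6°) = 424 m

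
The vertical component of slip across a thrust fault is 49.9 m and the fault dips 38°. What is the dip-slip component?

dip-slip = throw / sin(dip) = 49.9 / sin(38°) = 81.1 m

81.1 m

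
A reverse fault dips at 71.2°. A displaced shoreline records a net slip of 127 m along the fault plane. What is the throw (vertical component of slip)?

120 m

throw = dip-slip × sin(dip) = 127 m × sin(71.2°) = 120 m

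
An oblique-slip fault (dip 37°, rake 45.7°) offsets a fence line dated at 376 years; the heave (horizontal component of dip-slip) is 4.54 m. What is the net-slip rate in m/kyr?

dip-slip = heave / cos(dip) = 4.54 / cos(37°) = 5.685 m
net slip = dip-slip / sin(rake) = 5.685 / sin(45.7°) = 7.943 m
rate = 7.943 m / 376 years = 0.0211 m/yr = 21.1 m/kyr

21.1 m/kyr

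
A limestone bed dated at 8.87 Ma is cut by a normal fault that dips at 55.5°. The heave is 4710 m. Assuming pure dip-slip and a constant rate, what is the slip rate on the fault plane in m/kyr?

0.937 m/kyr

dip-slip = heave / cos(dip) = 4710 m / cos(55.5°) = 8316 m
rate = 8316 m / 8.87 Ma = 0.000937 m/yr = 0.937 m/kyr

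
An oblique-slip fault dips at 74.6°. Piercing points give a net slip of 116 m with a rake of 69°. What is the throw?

104 m

dip-slip = net slip × sin(rake) = 116 m × sin(69°) = 108.3 m
throw = dip-slip × sin(dip) = 108.3 × sin(74.6°) = 104 m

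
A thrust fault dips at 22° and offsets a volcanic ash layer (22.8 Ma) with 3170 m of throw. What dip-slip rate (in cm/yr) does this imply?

0.0371 cm/yr

dip-slip = throw / sin(dip) = 3170 m / sin(22°) = 8462 m
rate = 8462 m / 22.8 Ma = 0.000371 m/yr = 0.0371 cm/yr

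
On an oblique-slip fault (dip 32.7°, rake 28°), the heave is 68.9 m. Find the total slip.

dip-slip = heave / cos(dip) = 68.9 / cos(32.7°) = 81.88 m
net slip = dip-slip / sin(rake) = 81.88 / sin(28°) = 174 m

174 m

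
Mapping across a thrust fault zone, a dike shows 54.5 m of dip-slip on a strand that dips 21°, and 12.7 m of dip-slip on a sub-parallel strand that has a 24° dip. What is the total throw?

throw_A = 54.5 × sin(21°) = 19.53 m
throw_B = 12.7 × sin(24°) = 5.166 m
total = 19.53 + 5.166 = 24.7 m

24.7 m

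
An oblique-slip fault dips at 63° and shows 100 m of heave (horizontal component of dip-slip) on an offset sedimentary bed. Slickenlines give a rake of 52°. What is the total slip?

dip-slip = heave / cos(dip) = 100 / cos(63°) = 220.3 m
net slip = dip-slip / sin(rake) = 220.3 / sin(52°) = 280 m

280 m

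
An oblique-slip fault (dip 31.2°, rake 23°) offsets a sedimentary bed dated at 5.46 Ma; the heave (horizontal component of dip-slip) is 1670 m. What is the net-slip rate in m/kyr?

0.915 m/kyr

dip-slip = heave / cos(dip) = 1670 / cos(31.2°) = 1952 m
net slip = dip-slip / sin(rake) = 1952 / sin(23°) = 4997 m
rate = 4997 m / 5.46 Ma = 0.000915 m/yr = 0.915 m/kyr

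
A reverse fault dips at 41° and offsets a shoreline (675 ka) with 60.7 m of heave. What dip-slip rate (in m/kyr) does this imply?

0.119 m/kyr

dip-slip = heave / cos(dip) = 60.7 m / cos(41°) = 80.43 m
rate = 80.43 m / 675 ka = 0.000119 m/yr = 0.119 m/kyr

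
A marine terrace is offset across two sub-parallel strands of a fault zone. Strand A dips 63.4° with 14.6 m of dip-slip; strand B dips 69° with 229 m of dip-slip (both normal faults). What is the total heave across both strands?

heave_A = 14.6 × cos(63.4°) = 6.537 m
heave_B = 229 × cos(69°) = 82.07 m
total = 6.537 + 82.07 = 88.6 m

88.6 m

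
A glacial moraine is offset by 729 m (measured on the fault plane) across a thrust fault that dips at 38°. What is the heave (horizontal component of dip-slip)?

574 m

heave = dip-slip × cos(dip) = 729 m × cos(38°) = 574 m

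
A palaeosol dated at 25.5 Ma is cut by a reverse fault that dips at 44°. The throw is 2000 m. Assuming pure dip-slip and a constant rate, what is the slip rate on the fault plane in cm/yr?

0.0113 cm/yr

dip-slip = throw / sin(dip) = 2000 m / sin(44°) = 2879 m
rate = 2879 m / 25.5 Ma = 0.000113 m/yr = 0.0113 cm/yr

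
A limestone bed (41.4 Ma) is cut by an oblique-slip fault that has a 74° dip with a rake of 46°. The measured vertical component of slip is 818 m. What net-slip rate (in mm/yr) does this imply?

dip-slip = throw / sin(dip) = 818 / sin(74°) = 851 m
net slip = dip-slip / sin(rake) = 851 / sin(46°) = 1183 m
rate = 1183 m / 41.4 Ma = 0.0000286 m/yr = 0.0286 mm/yr

0.0286 mm/yr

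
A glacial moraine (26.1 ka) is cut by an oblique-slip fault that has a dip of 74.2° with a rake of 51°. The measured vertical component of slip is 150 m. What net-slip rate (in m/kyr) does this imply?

dip-slip = throw / sin(dip) = 150 / sin(74.2°) = 155.9 m
net slip = dip-slip / sin(rake) = 155.9 / sin(51°) = 200.6 m
rate = 200.6 m / 26.1 ka = 0.00769 m/yr = 7.69 m/kyr

7.69 m/kyr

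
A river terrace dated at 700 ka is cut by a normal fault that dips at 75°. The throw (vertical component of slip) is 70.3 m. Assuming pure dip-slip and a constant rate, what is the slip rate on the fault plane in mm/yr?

dip-slip = throw / sin(dip) = 70.3 m / sin(75°) = 72.78 m
rate = 72.78 m / 700 ka = 0.000104 m/yr = 0.104 mm/yr

0.104 mm/yr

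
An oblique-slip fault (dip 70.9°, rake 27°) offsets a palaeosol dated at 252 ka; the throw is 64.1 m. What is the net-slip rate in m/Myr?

dip-slip = throw / sin(dip) = 64.1 / sin(70.9°) = 67.83 m
net slip = dip-slip / sin(rake) = 67.83 / sin(27°) = 149.4 m
rate = 149.4 m / 252 ka = 0.000593 m/yr = 593 m/Myr

593 m/Myr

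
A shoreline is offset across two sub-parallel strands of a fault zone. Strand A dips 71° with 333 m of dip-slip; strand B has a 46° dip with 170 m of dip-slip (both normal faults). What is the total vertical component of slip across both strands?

throw_A = 333 × sin(71°) = 314.9 m
throw_B = 170 × sin(46°) = 122.3 m
total = 314.9 + 122.3 = 437 m

437 m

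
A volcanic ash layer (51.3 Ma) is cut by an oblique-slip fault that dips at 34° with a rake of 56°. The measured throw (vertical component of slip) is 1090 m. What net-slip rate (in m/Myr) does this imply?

dip-slip = throw / sin(dip) = 1090 / sin(34°) = 1949 m
net slip = dip-slip / sin(rake) = 1949 / sin(56°) = 2351 m
rate = 2351 m / 51.3 Ma = 0.0000458 m/yr = 45.8 m/Myr

45.8 m/Myr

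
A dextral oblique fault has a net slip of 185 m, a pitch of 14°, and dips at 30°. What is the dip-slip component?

44.8 m

dip-slip = net slip × sin(rake) = 185 m × sin(14°) = 44.8 m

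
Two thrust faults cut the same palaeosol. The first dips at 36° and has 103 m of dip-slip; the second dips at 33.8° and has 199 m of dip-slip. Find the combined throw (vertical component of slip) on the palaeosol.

throw_A = 103 × sin(36°) = 60.54 m
throw_B = 199 × sin(33.8°) = 110.7 m
total = 60.54 + 110.7 = 171 m

171 m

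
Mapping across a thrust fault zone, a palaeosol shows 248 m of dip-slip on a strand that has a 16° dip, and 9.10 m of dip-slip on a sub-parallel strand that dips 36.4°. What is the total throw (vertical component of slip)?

throw_A = 248 × sin(16°) = 68.36 m
throw_B = 9.10 × sin(36.4°) = 5.400 m
total = 68.36 + 5.400 = 73.8 m

73.8 m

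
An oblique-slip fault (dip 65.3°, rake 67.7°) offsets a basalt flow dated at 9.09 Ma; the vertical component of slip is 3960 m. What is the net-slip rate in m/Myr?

dip-slip = throw / sin(dip) = 3960 / sin(65.3°) = 4359 m
net slip = dip-slip / sin(rake) = 4359 / sin(67.7°) = 4711 m
rate = 4711 m / 9.09 Ma = 0.000518 m/yr = 518 m/Myr

518 m/Myr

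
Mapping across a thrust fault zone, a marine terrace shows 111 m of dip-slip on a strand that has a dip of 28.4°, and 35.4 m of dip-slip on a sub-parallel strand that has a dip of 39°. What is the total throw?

throw_A = 111 × sin(28.4°) = 52.79 m
throw_B = 35.4 × sin(39°) = 22.28 m
total = 52.79 + 22.28 = 75.1 m

75.1 m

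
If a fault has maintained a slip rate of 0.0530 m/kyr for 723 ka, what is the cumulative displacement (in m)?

38.3 m

slip = rate × time = 0.0530 m/kyr × 723 ka = 38.3 m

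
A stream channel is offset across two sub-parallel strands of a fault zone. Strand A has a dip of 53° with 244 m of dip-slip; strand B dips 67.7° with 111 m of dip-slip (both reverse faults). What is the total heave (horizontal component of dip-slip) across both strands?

189 m

heave_A = 244 × cos(53°) = 146.8 m
heave_B = 111 × cos(67.7°) = 42.12 m
total = 146.8 + 42.12 = 189 m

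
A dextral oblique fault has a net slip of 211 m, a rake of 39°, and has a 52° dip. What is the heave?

dip-slip = net slip × sin(rake) = 211 m × sin(39°) = 132.8 m
heave = dip-slip × cos(dip) = 132.8 × cos(52°) = 81.8 m

81.8 m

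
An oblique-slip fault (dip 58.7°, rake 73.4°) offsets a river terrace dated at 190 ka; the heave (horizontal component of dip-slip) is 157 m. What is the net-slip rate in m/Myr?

dip-slip = heave / cos(dip) = 157 / cos(58.7°) = 302.2 m
net slip = dip-slip / sin(rake) = 302.2 / sin(73.4°) = 315.3 m
rate = 315.3 m / 190 ka = 0.00166 m/yr = 1660 m/Myr

1660 m/Myr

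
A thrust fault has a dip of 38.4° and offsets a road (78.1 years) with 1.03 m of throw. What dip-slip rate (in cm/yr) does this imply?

2.12 cm/yr

dip-slip = throw / sin(dip) = 1.03 m / sin(38.4°) = 1.658 m
rate = 1.658 m / 78.1 years = 0.0212 m/yr = 2.12 cm/yr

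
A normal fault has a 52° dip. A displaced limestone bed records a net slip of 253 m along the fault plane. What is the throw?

throw = dip-slip × sin(dip) = 253 m × sin(52°) = 199 m

199 m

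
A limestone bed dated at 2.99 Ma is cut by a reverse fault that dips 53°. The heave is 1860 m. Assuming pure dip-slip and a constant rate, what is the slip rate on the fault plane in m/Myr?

1030 m/Myr

dip-slip = heave / cos(dip) = 1860 m / cos(53°) = 3091 m
rate = 3091 m / 2.99 Ma = 0.00103 m/yr = 1030 m/Myr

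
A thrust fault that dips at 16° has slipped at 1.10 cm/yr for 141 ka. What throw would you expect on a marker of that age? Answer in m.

dip-slip = rate × time = 1.10 cm/yr × 141 ka = 1551 m
throw = dip-slip × sin(dip) = 1551 × sin(16°) = 428 m

428 m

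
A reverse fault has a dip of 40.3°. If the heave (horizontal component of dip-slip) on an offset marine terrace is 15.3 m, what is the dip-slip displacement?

20.1 m

dip-slip = heave / cos(dip) = 15.3 / cos(40.3°) = 20.1 m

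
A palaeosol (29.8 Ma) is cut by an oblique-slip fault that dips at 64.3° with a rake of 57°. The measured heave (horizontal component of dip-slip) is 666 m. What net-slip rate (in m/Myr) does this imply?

dip-slip = heave / cos(dip) = 666 / cos(64.3°) = 1536 m
net slip = dip-slip / sin(rake) = 1536 / sin(57°) = 1831 m
rate = 1831 m / 29.8 Ma = 0.0000614 m/yr = 61.4 m/Myr

61.4 m/Myr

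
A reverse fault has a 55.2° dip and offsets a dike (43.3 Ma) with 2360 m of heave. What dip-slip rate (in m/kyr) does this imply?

0.0955 m/kyr

dip-slip = heave / cos(dip) = 2360 m / cos(55.2°) = 4135 m
rate = 4135 m / 43.3 Ma = 0.0000955 m/yr = 0.0955 m/kyr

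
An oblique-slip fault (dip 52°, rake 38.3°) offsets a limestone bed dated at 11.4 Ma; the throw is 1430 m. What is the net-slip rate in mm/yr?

dip-slip = throw / sin(dip) = 1430 / sin(52°) = 1815 m
net slip = dip-slip / sin(rake) = 1815 / sin(38.3°) = 2928 m
rate = 2928 m / 11.4 Ma = 0.000257 m/yr = 0.257 mm/yr

0.257 mm/yr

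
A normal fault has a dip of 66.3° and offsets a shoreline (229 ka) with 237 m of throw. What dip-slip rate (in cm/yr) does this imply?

0.113 cm/yr

dip-slip = throw / sin(dip) = 237 m / sin(66.3°) = 258.8 m
rate = 258.8 m / 229 ka = 0.00113 m/yr = 0.113 cm/yr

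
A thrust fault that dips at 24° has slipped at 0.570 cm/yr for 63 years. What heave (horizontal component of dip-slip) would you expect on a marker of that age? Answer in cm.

32.8 cm

dip-slip = rate × time = 0.570 cm/yr × 63 years = 0.3591 m
heave = dip-slip × cos(dip) = 0.3591 × cos(24°) = 0.328 m = 32.8 cm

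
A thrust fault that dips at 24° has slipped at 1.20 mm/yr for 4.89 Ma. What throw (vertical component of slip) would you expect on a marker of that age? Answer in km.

2.39 km

dip-slip = rate × time = 1.20 mm/yr × 4.89 Ma = 5868 m
throw = dip-slip × sin(dip) = 5868 × sin(24°) = 2390 m = 2.39 km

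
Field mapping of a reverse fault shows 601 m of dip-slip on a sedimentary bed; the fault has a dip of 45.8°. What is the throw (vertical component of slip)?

431 m

throw = dip-slip × sin(dip) = 601 m × sin(45.8°) = 431 m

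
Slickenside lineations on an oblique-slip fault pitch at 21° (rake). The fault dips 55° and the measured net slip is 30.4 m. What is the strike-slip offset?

strike-slip = net slip × cos(rake) = 30.4 m × cos(21°) = 28.4 m

28.4 m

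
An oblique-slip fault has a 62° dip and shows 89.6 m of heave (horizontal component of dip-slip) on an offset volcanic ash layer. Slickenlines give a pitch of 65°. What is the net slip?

211 m

dip-slip = heave / cos(dip) = 89.6 / cos(62°) = 190.9 m
net slip = dip-slip / sin(rake) = 190.9 / sin(65°) = 211 m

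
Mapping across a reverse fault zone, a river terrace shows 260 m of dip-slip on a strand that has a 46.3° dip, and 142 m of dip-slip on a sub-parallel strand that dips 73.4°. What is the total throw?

324 m

throw_A = 260 × sin(46.3°) = 188 m
throw_B = 142 × sin(73.4°) = 136.1 m
total = 188 + 136.1 = 324 m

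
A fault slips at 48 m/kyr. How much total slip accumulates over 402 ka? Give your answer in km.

slip = rate × time = 48 m/kyr × 402 ka = 19300 m = 19.3 km

19.3 km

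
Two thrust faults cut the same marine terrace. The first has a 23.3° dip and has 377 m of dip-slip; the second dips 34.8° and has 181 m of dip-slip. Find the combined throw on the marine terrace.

252 m

throw_A = 377 × sin(23.3°) = 149.1 m
throw_B = 181 × sin(34.8°) = 103.3 m
total = 149.1 + 103.3 = 252 m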